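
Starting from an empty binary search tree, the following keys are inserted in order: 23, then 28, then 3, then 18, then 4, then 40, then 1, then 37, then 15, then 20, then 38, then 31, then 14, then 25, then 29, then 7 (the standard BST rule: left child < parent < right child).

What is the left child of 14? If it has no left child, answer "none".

23: root
28: right child of 23 (depth 1)
3: left child of 23 (depth 1)
18: right child of 3 (depth 2)
4: left child of 18 (depth 3)
40: right child of 28 (depth 2)
1: left child of 3 (depth 2)
37: left child of 40 (depth 3)
15: right child of 4 (depth 4)
20: right child of 18 (depth 3)
38: right child of 37 (depth 4)
31: left child of 37 (depth 4)
14: left child of 15 (depth 5)
25: left child of 28 (depth 2)
29: left child of 31 (depth 5)
7: left child of 14 (depth 6)

7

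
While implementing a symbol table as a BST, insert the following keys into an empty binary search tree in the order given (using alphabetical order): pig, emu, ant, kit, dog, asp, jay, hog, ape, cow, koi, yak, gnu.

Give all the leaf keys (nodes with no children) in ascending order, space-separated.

pig: root
emu: left child of pig (depth 1)
ant: left child of emu (depth 2)
kit: right child of emu (depth 2)
dog: right child of ant (depth 3)
asp: left child of dog (depth 4)
jay: left child of kit (depth 3)
hog: left child of jay (depth 4)
ape: left child of asp (depth 5)
cow: right child of asp (depth 5)
koi: right child of kit (depth 3)
yak: right child of pig (depth 1)
gnu: left child of hog (depth 5)

ape cow gnu koi yak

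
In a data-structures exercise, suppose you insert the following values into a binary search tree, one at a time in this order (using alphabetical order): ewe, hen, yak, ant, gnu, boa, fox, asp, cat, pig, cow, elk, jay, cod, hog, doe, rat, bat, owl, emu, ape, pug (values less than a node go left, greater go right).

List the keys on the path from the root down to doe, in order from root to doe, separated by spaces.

ewe ant boa cat cow elk doe

Insert ewe: tree is empty, so ewe becomes the root.
Insert hen: hen > ewe → go right. Place as right child of ewe.
Insert yak: yak > ewe → go right; yak > hen → go right. Place as right child of hen.
Insert ant: ant < ewe → go left. Place as left child of ewe.
Insert gnu: gnu > ewe → go right; gnu < hen → go left. Place as left child of hen.
Insert boa: boa < ewe → go left; boa > ant → go right. Place as right child of ant.
Insert fox: fox > ewe → go right; fox < hen → go left; fox < gnu → go left. Place as left child of gnu.
Insert asp: asp < ewe → go left; asp > ant → go right; asp < boa → go left. Place as left child of boa.
Insert cat: cat < ewe → go left; cat > ant → go right; cat > boa → go right. Place as right child of boa.
Insert pig: pig > ewe → go right; pig > hen → go right; pig < yak → go left. Place as left child of yak.
Insert cow: cow < ewe → go left; cow > ant → go right; cow > boa → go right; cow > cat → go right. Place as right child of cat.
Insert elk: elk < ewe → go left; elk > ant → go right; elk > boa → go right; elk > cat → go right; elk > cow → go right. Place as right child of cow.
Insert jay: jay > ewe → go right; jay > hen → go right; jay < yak → go left; jay < pig → go left. Place as left child of pig.
Insert cod: cod < ewe → go left; cod > ant → go right; cod > boa → go right; cod > cat → go right; cod < cow → go left. Place as left child of cow.
Insert hog: hog > ewe → go right; hog > hen → go right; hog < yak → go left; hog < pig → go left; hog < jay → go left. Place as left child of jay.
Insert doe: doe < ewe → go left; doe > ant → go right; doe > boa → go right; doe > cat → go right; doe > cow → go right; doe < elk → go left. Place as left child of elk.
Insert rat: rat > ewe → go right; rat > hen → go right; rat < yak → go left; rat > pig → go right. Place as right child of pig.
Insert bat: bat < ewe → go left; bat > ant → go right; bat < boa → go left; bat > asp → go right. Place as right child of asp.
Insert owl: owl > ewe → go right; owl > hen → go right; owl < yak → go left; owl < pig → go left; owl > jay → go right. Place as right child of jay.
Insert emu: emu < ewe → go left; emu > ant → go right; emu > boa → go right; emu > cat → go right; emu > cow → go right; emu > elk → go right. Place as right child of elk.
Insert ape: ape < ewe → go left; ape > ant → go right; ape < boa → go left; ape < asp → go left. Place as left child of asp.
Insert pug: pug > ewe → go right; pug > hen → go right; pug < yak → go left; pug > pig → go right; pug < rat → go left. Place as left child of rat.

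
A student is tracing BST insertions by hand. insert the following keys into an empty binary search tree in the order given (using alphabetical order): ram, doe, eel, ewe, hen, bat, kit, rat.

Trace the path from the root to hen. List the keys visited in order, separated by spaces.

ram doe eel ewe hen

ram: root
doe: left child of ram (depth 1)
eel: right child of doe (depth 2)
ewe: right child of eel (depth 3)
hen: right child of ewe (depth 4)
bat: left child of doe (depth 2)
kit: right child of hen (depth 5)
rat: right child of ram (depth 1)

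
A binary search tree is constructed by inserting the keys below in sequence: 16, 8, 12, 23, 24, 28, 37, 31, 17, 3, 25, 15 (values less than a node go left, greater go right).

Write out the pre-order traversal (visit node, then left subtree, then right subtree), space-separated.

Resulting structure (node: left, right):
  16: L=8, R=23
  8: L=3, R=12
  12: L=–, R=15
  23: L=17, R=24
  24: L=–, R=28
  28: L=25, R=37
  37: L=31, R=–
  31: L=–, R=–
  17: L=–, R=–
  3: L=–, R=–
  25: L=–, R=–
  15: L=–, R=–

16 8 3 12 15 23 17 24 28 25 37 31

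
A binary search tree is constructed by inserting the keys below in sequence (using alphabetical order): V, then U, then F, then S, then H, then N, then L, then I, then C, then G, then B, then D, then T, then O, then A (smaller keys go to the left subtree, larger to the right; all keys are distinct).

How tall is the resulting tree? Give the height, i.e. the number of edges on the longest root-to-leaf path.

7

Resulting structure (node: left, right):
  V: L=U, R=–
  U: L=F, R=–
  F: L=C, R=S
  S: L=H, R=T
  H: L=G, R=N
  N: L=L, R=O
  L: L=I, R=–
  I: L=–, R=–
  C: L=B, R=D
  G: L=–, R=–
  B: L=A, R=–
  D: L=–, R=–
  T: L=–, R=–
  O: L=–, R=–
  A: L=–, R=–

The deepest node is I at depth 7.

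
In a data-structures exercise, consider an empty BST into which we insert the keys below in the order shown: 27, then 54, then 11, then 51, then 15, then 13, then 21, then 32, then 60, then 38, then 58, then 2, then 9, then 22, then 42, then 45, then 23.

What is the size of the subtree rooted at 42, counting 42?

27: root
54: right child of 27 (depth 1)
11: left child of 27 (depth 1)
51: left child of 54 (depth 2)
15: right child of 11 (depth 2)
13: left child of 15 (depth 3)
21: right child of 15 (depth 3)
32: left child of 51 (depth 3)
60: right child of 54 (depth 2)
38: right child of 32 (depth 4)
58: left child of 60 (depth 3)
2: left child of 11 (depth 2)
9: right child of 2 (depth 3)
22: right child of 21 (depth 4)
42: right child of 38 (depth 5)
45: right child of 42 (depth 6)
23: right child of 22 (depth 5)

Subtree rooted at 42 contains: 42, 45 — 2 nodes.

2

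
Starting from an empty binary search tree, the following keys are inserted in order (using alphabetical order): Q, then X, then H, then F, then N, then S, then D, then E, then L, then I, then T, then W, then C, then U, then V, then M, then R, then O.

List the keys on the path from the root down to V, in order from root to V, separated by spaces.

Q X S T W U V

Insert Q: tree is empty, so Q becomes the root.
Insert X: X > Q → go right. Place as right child of Q.
Insert H: H < Q → go left. Place as left child of Q.
Insert F: F < Q → go left; F < H → go left. Place as left child of H.
Insert N: N < Q → go left; N > H → go right. Place as right child of H.
Insert S: S > Q → go right; S < X → go left. Place as left child of X.
Insert D: D < Q → go left; D < H → go left; D < F → go left. Place as left child of F.
Insert E: E < Q → go left; E < H → go left; E < F → go left; E > D → go right. Place as right child of D.
Insert L: L < Q → go left; L > H → go right; L < N → go left. Place as left child of N.
Insert I: I < Q → go left; I > H → go right; I < N → go left; I < L → go left. Place as left child of L.
Insert T: T > Q → go right; T < X → go left; T > S → go right. Place as right child of S.
Insert W: W > Q → go right; W < X → go left; W > S → go right; W > T → go right. Place as right child of T.
Insert C: C < Q → go left; C < H → go left; C < F → go left; C < D → go left. Place as left child of D.
Insert U: U > Q → go right; U < X → go left; U > S → go right; U > T → go right; U < W → go left. Place as left child of W.
Insert V: V > Q → go right; V < X → go left; V > S → go right; V > T → go right; V < W → go left; V > U → go right. Place as right child of U.
Insert M: M < Q → go left; M > H → go right; M < N → go left; M > L → go right. Place as right child of L.
Insert R: R > Q → go right; R < X → go left; R < S → go left. Place as left child of S.
Insert O: O < Q → go left; O > H → go right; O > N → go right. Place as right child of N.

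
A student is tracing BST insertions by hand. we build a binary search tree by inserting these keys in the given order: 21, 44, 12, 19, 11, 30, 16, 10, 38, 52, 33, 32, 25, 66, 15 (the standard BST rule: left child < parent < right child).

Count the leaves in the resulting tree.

Insert 21: tree is empty, so 21 becomes the root.
Insert 44: 44 > 21 → go right. Place as right child of 21.
Insert 12: 12 < 21 → go left. Place as left child of 21.
Insert 19: 19 < 21 → go left; 19 > 12 → go right. Place as right child of 12.
Insert 11: 11 < 21 → go left; 11 < 12 → go left. Place as left child of 12.
Insert 30: 30 > 21 → go right; 30 < 44 → go left. Place as left child of 44.
Insert 16: 16 < 21 → go left; 16 > 12 → go right; 16 < 19 → go left. Place as left child of 19.
Insert 10: 10 < 21 → go left; 10 < 12 → go left; 10 < 11 → go left. Place as left child of 11.
Insert 38: 38 > 21 → go right; 38 < 44 → go left; 38 > 30 → go right. Place as right child of 30.
Insert 52: 52 > 21 → go right; 52 > 44 → go right. Place as right child of 44.
Insert 33: 33 > 21 → go right; 33 < 44 → go left; 33 > 30 → go right; 33 < 38 → go left. Place as left child of 38.
Insert 32: 32 > 21 → go right; 32 < 44 → go left; 32 > 30 → go right; 32 < 38 → go left; 32 < 33 → go left. Place as left child of 33.
Insert 25: 25 > 21 → go right; 25 < 44 → go left; 25 < 30 → go left. Place as left child of 30.
Insert 66: 66 > 21 → go right; 66 > 44 → go right; 66 > 52 → go right. Place as right child of 52.
Insert 15: 15 < 21 → go left; 15 > 12 → go right; 15 < 19 → go left; 15 < 16 → go left. Place as left child of 16.

Leaves: 10, 15, 25, 32, 66 — 5 in total.

5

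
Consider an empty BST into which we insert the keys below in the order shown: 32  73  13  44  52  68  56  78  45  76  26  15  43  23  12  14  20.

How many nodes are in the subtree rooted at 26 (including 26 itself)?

Insert 32: tree is empty, so 32 becomes the root.
Insert 73: 73 > 32 → go right. Place as right child of 32.
Insert 13: 13 < 32 → go left. Place as left child of 32.
Insert 44: 44 > 32 → go right; 44 < 73 → go left. Place as left child of 73.
Insert 52: 52 > 32 → go right; 52 < 73 → go left; 52 > 44 → go right. Place as right child of 44.
Insert 68: 68 > 32 → go right; 68 < 73 → go left; 68 > 44 → go right; 68 > 52 → go right. Place as right child of 52.
Insert 56: 56 > 32 → go right; 56 < 73 → go left; 56 > 44 → go right; 56 > 52 → go right; 56 < 68 → go left. Place as left child of 68.
Insert 78: 78 > 32 → go right; 78 > 73 → go right. Place as right child of 73.
Insert 45: 45 > 32 → go right; 45 < 73 → go left; 45 > 44 → go right; 45 < 52 → go left. Place as left child of 52.
Insert 76: 76 > 32 → go right; 76 > 73 → go right; 76 < 78 → go left. Place as left child of 78.
Insert 26: 26 < 32 → go left; 26 > 13 → go right. Place as right child of 13.
Insert 15: 15 < 32 → go left; 15 > 13 → go right; 15 < 26 → go left. Place as left child of 26.
Insert 43: 43 > 32 → go right; 43 < 73 → go left; 43 < 44 → go left. Place as left child of 44.
Insert 23: 23 < 32 → go left; 23 > 13 → go right; 23 < 26 → go left; 23 > 15 → go right. Place as right child of 15.
Insert 12: 12 < 32 → go left; 12 < 13 → go left. Place as left child of 13.
Insert 14: 14 < 32 → go left; 14 > 13 → go right; 14 < 26 → go left; 14 < 15 → go left. Place as left child of 15.
Insert 20: 20 < 32 → go left; 20 > 13 → go right; 20 < 26 → go left; 20 > 15 → go right; 20 < 23 → go left. Place as left child of 23.

Subtree rooted at 26 contains: 26, 15, 14, 23, 20 — 5 nodes.

5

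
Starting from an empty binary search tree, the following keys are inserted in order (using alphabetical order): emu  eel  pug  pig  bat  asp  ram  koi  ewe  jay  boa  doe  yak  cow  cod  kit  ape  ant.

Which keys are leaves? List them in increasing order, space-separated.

Resulting structure (node: left, right):
  emu: L=eel, R=pug
  eel: L=bat, R=–
  pug: L=pig, R=ram
  pig: L=koi, R=–
  bat: L=asp, R=boa
  asp: L=ape, R=–
  ram: L=–, R=yak
  koi: L=ewe, R=–
  ewe: L=–, R=jay
  jay: L=–, R=kit
  boa: L=–, R=doe
  doe: L=cow, R=–
  yak: L=–, R=–
  cow: L=cod, R=–
  cod: L=–, R=–
  kit: L=–, R=–
  ape: L=ant, R=–
  ant: L=–, R=–

ant cod kit yak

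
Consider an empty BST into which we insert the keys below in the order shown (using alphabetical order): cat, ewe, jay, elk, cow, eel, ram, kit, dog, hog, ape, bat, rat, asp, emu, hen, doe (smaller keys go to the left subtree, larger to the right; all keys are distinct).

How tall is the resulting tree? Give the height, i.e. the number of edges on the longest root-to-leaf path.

6

Insert cat: tree is empty, so cat becomes the root.
Insert ewe: ewe > cat → go right. Place as right child of cat.
Insert jay: jay > cat → go right; jay > ewe → go right. Place as right child of ewe.
Insert elk: elk > cat → go right; elk < ewe → go left. Place as left child of ewe.
Insert cow: cow > cat → go right; cow < ewe → go left; cow < elk → go left. Place as left child of elk.
Insert eel: eel > cat → go right; eel < ewe → go left; eel < elk → go left; eel > cow → go right. Place as right child of cow.
Insert ram: ram > cat → go right; ram > ewe → go right; ram > jay → go right. Place as right child of jay.
Insert kit: kit > cat → go right; kit > ewe → go right; kit > jay → go right; kit < ram → go left. Place as left child of ram.
Insert dog: dog > cat → go right; dog < ewe → go left; dog < elk → go left; dog > cow → go right; dog < eel → go left. Place as left child of eel.
Insert hog: hog > cat → go right; hog > ewe → go right; hog < jay → go left. Place as left child of jay.
Insert ape: ape < cat → go left. Place as left child of cat.
Insert bat: bat < cat → go left; bat > ape → go right. Place as right child of ape.
Insert rat: rat > cat → go right; rat > ewe → go right; rat > jay → go right; rat > ram → go right. Place as right child of ram.
Insert asp: asp < cat → go left; asp > ape → go right; asp < bat → go left. Place as left child of bat.
Insert emu: emu > cat → go right; emu < ewe → go left; emu > elk → go right. Place as right child of elk.
Insert hen: hen > cat → go right; hen > ewe → go right; hen < jay → go left; hen < hog → go left. Place as left child of hog.
Insert doe: doe > cat → go right; doe < ewe → go left; doe < elk → go left; doe > cow → go right; doe < eel → go left; doe < dog → go left. Place as left child of dog.

The deepest node is doe at depth 6.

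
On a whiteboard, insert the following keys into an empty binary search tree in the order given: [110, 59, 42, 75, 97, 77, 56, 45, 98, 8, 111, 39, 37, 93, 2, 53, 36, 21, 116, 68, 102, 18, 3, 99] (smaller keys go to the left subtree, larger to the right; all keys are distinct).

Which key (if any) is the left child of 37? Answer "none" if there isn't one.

36

110: root
59: left child of 110 (depth 1)
42: left child of 59 (depth 2)
75: right child of 59 (depth 2)
97: right child of 75 (depth 3)
77: left child of 97 (depth 4)
56: right child of 42 (depth 3)
45: left child of 56 (depth 4)
98: right child of 97 (depth 4)
8: left child of 42 (depth 3)
111: right child of 110 (depth 1)
39: right child of 8 (depth 4)
37: left child of 39 (depth 5)
93: right child of 77 (depth 5)
2: left child of 8 (depth 4)
53: right child of 45 (depth 5)
36: left child of 37 (depth 6)
21: left child of 36 (depth 7)
116: right child of 111 (depth 2)
68: left child of 75 (depth 3)
102: right child of 98 (depth 5)
18: left child of 21 (depth 8)
3: right child of 2 (depth 5)
99: left child of 102 (depth 6)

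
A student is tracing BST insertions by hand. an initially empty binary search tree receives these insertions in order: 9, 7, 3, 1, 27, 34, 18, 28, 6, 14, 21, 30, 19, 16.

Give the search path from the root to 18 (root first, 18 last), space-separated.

Insert 9: tree is empty, so 9 becomes the root.
Insert 7: 7 < 9 → go left. Place as left child of 9.
Insert 3: 3 < 9 → go left; 3 < 7 → go left. Place as left child of 7.
Insert 1: 1 < 9 → go left; 1 < 7 → go left; 1 < 3 → go left. Place as left child of 3.
Insert 27: 27 > 9 → go right. Place as right child of 9.
Insert 34: 34 > 9 → go right; 34 > 27 → go right. Place as right child of 27.
Insert 18: 18 > 9 → go right; 18 < 27 → go left. Place as left child of 27.
Insert 28: 28 > 9 → go right; 28 > 27 → go right; 28 < 34 → go left. Place as left child of 34.
Insert 6: 6 < 9 → go left; 6 < 7 → go left; 6 > 3 → go right. Place as right child of 3.
Insert 14: 14 > 9 → go right; 14 < 27 → go left; 14 < 18 → go left. Place as left child of 18.
Insert 21: 21 > 9 → go right; 21 < 27 → go left; 21 > 18 → go right. Place as right child of 18.
Insert 30: 30 > 9 → go right; 30 > 27 → go right; 30 < 34 → go left; 30 > 28 → go right. Place as right child of 28.
Insert 19: 19 > 9 → go right; 19 < 27 → go left; 19 > 18 → go right; 19 < 21 → go left. Place as left child of 21.
Insert 16: 16 > 9 → go right; 16 < 27 → go left; 16 < 18 → go left; 16 > 14 → go right. Place as right child of 14.

9 27 18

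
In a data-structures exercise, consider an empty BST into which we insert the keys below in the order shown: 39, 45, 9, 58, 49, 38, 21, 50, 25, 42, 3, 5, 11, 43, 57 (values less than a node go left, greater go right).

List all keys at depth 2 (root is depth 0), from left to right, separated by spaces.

3 38 42 58

39: root
45: right child of 39 (depth 1)
9: left child of 39 (depth 1)
58: right child of 45 (depth 2)
49: left child of 58 (depth 3)
38: right child of 9 (depth 2)
21: left child of 38 (depth 3)
50: right child of 49 (depth 4)
25: right child of 21 (depth 4)
42: left child of 45 (depth 2)
3: left child of 9 (depth 2)
5: right child of 3 (depth 3)
11: left child of 21 (depth 4)
43: right child of 42 (depth 3)
57: right child of 50 (depth 5)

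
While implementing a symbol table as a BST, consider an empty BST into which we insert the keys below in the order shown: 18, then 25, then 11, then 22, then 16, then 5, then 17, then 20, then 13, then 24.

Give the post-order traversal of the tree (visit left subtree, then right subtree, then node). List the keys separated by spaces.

Insert 18: tree is empty, so 18 becomes the root.
Insert 25: 25 > 18 → go right. Place as right child of 18.
Insert 11: 11 < 18 → go left. Place as left child of 18.
Insert 22: 22 > 18 → go right; 22 < 25 → go left. Place as left child of 25.
Insert 16: 16 < 18 → go left; 16 > 11 → go right. Place as right child of 11.
Insert 5: 5 < 18 → go left; 5 < 11 → go left. Place as left child of 11.
Insert 17: 17 < 18 → go left; 17 > 11 → go right; 17 > 16 → go right. Place as right child of 16.
Insert 20: 20 > 18 → go right; 20 < 25 → go left; 20 < 22 → go left. Place as left child of 22.
Insert 13: 13 < 18 → go left; 13 > 11 → go right; 13 < 16 → go left. Place as left child of 16.
Insert 24: 24 > 18 → go right; 24 < 25 → go left; 24 > 22 → go right. Place as right child of 22.

5 13 17 16 11 20 24 22 25 18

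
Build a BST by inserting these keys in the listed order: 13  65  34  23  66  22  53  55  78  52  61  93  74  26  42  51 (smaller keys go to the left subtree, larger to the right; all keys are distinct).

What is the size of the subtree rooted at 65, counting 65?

15

Insert 13: tree is empty, so 13 becomes the root.
Insert 65: 65 > 13 → go right. Place as right child of 13.
Insert 34: 34 > 13 → go right; 34 < 65 → go left. Place as left child of 65.
Insert 23: 23 > 13 → go right; 23 < 65 → go left; 23 < 34 → go left. Place as left child of 34.
Insert 66: 66 > 13 → go right; 66 > 65 → go right. Place as right child of 65.
Insert 22: 22 > 13 → go right; 22 < 65 → go left; 22 < 34 → go left; 22 < 23 → go left. Place as left child of 23.
Insert 53: 53 > 13 → go right; 53 < 65 → go left; 53 > 34 → go right. Place as right child of 34.
Insert 55: 55 > 13 → go right; 55 < 65 → go left; 55 > 34 → go right; 55 > 53 → go right. Place as right child of 53.
Insert 78: 78 > 13 → go right; 78 > 65 → go right; 78 > 66 → go right. Place as right child of 66.
Insert 52: 52 > 13 → go right; 52 < 65 → go left; 52 > 34 → go right; 52 < 53 → go left. Place as left child of 53.
Insert 61: 61 > 13 → go right; 61 < 65 → go left; 61 > 34 → go right; 61 > 53 → go right; 61 > 55 → go right. Place as right child of 55.
Insert 93: 93 > 13 → go right; 93 > 65 → go right; 93 > 66 → go right; 93 > 78 → go right. Place as right child of 78.
Insert 74: 74 > 13 → go right; 74 > 65 → go right; 74 > 66 → go right; 74 < 78 → go left. Place as left child of 78.
Insert 26: 26 > 13 → go right; 26 < 65 → go left; 26 < 34 → go left; 26 > 23 → go right. Place as right child of 23.
Insert 42: 42 > 13 → go right; 42 < 65 → go left; 42 > 34 → go right; 42 < 53 → go left; 42 < 52 → go left. Place as left child of 52.
Insert 51: 51 > 13 → go right; 51 < 65 → go left; 51 > 34 → go right; 51 < 53 → go left; 51 < 52 → go left; 51 > 42 → go right. Place as right child of 42.

Subtree rooted at 65 contains: 65, 34, 23, 22, 26, 53, 52, 42, 51, 55, 61, 66, 78, 74, 93 — 15 nodes.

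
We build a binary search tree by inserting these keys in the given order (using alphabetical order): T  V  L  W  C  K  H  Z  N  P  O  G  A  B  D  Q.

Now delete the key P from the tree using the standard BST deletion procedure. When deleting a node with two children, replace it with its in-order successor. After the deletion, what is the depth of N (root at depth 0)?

2

T: root
V: right child of T (depth 1)
L: left child of T (depth 1)
W: right child of V (depth 2)
C: left child of L (depth 2)
K: right child of C (depth 3)
H: left child of K (depth 4)
Z: right child of W (depth 3)
N: right child of L (depth 2)
P: right child of N (depth 3)
O: left child of P (depth 4)
G: left child of H (depth 5)
A: left child of C (depth 3)
B: right child of A (depth 4)
D: left child of G (depth 6)
Q: right child of P (depth 4)

Delete P (two children — replace with in-order successor).
After deletion, path to N: T → L → N.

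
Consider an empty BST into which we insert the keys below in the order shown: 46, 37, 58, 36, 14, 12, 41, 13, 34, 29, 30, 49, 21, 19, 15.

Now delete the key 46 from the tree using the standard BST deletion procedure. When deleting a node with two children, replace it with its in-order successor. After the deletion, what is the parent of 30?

Insert 46: tree is empty, so 46 becomes the root.
Insert 37: 37 < 46 → go left. Place as left child of 46.
Insert 58: 58 > 46 → go right. Place as right child of 46.
Insert 36: 36 < 46 → go left; 36 < 37 → go left. Place as left child of 37.
Insert 14: 14 < 46 → go left; 14 < 37 → go left; 14 < 36 → go left. Place as left child of 36.
Insert 12: 12 < 46 → go left; 12 < 37 → go left; 12 < 36 → go left; 12 < 14 → go left. Place as left child of 14.
Insert 41: 41 < 46 → go left; 41 > 37 → go right. Place as right child of 37.
Insert 13: 13 < 46 → go left; 13 < 37 → go left; 13 < 36 → go left; 13 < 14 → go left; 13 > 12 → go right. Place as right child of 12.
Insert 34: 34 < 46 → go left; 34 < 37 → go left; 34 < 36 → go left; 34 > 14 → go right. Place as right child of 14.
Insert 29: 29 < 46 → go left; 29 < 37 → go left; 29 < 36 → go left; 29 > 14 → go right; 29 < 34 → go left. Place as left child of 34.
Insert 30: 30 < 46 → go left; 30 < 37 → go left; 30 < 36 → go left; 30 > 14 → go right; 30 < 34 → go left; 30 > 29 → go right. Place as right child of 29.
Insert 49: 49 > 46 → go right; 49 < 58 → go left. Place as left child of 58.
Insert 21: 21 < 46 → go left; 21 < 37 → go left; 21 < 36 → go left; 21 > 14 → go right; 21 < 34 → go left; 21 < 29 → go left. Place as left child of 29.
Insert 19: 19 < 46 → go left; 19 < 37 → go left; 19 < 36 → go left; 19 > 14 → go right; 19 < 34 → go left; 19 < 29 → go left; 19 < 21 → go left. Place as left child of 21.
Insert 15: 15 < 46 → go left; 15 < 37 → go left; 15 < 36 → go left; 15 > 14 → go right; 15 < 34 → go left; 15 < 29 → go left; 15 < 21 → go left; 15 < 19 → go left. Place as left child of 19.

Delete 46 (two children — replace with in-order successor).
After deletion, 30's parent is 29.

29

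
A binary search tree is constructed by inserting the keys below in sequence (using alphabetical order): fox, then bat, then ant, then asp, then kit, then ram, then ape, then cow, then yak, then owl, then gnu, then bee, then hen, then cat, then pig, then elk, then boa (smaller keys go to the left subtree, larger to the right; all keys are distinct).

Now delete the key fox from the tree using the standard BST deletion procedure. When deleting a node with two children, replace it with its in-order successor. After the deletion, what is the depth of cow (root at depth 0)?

fox: root
bat: left child of fox (depth 1)
ant: left child of bat (depth 2)
asp: right child of ant (depth 3)
kit: right child of fox (depth 1)
ram: right child of kit (depth 2)
ape: left child of asp (depth 4)
cow: right child of bat (depth 2)
yak: right child of ram (depth 3)
owl: left child of ram (depth 3)
gnu: left child of kit (depth 2)
bee: left child of cow (depth 3)
hen: right child of gnu (depth 3)
cat: right child of bee (depth 4)
pig: right child of owl (depth 4)
elk: right child of cow (depth 3)
boa: left child of cat (depth 5)

Delete fox (two children — replace with in-order successor).
After deletion, path to cow: gnu → bat → cow.

2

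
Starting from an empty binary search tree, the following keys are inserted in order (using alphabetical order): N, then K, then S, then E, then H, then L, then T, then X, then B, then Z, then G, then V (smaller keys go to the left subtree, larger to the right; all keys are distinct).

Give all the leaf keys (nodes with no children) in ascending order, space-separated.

N: root
K: left child of N (depth 1)
S: right child of N (depth 1)
E: left child of K (depth 2)
H: right child of E (depth 3)
L: right child of K (depth 2)
T: right child of S (depth 2)
X: right child of T (depth 3)
B: left child of E (depth 3)
Z: right child of X (depth 4)
G: left child of H (depth 4)
V: left child of X (depth 4)

B G L V Z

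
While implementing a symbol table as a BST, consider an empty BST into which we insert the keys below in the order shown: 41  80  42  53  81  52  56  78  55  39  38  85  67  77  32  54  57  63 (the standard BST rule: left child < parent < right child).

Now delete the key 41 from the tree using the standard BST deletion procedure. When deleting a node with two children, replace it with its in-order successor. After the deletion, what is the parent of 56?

53

41: root
80: right child of 41 (depth 1)
42: left child of 80 (depth 2)
53: right child of 42 (depth 3)
81: right child of 80 (depth 2)
52: left child of 53 (depth 4)
56: right child of 53 (depth 4)
78: right child of 56 (depth 5)
55: left child of 56 (depth 5)
39: left child of 41 (depth 1)
38: left child of 39 (depth 2)
85: right child of 81 (depth 3)
67: left child of 78 (depth 6)
77: right child of 67 (depth 7)
32: left child of 38 (depth 3)
54: left child of 55 (depth 6)
57: left child of 67 (depth 7)
63: right child of 57 (depth 8)

Delete 41 (two children — replace with in-order successor).
After deletion, 56's parent is 53.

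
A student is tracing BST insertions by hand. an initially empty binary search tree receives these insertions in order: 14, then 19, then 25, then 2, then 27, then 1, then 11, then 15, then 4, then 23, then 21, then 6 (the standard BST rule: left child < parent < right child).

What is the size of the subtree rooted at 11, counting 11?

Resulting structure (node: left, right):
  14: L=2, R=19
  19: L=15, R=25
  25: L=23, R=27
  2: L=1, R=11
  27: L=–, R=–
  1: L=–, R=–
  11: L=4, R=–
  15: L=–, R=–
  4: L=–, R=6
  23: L=21, R=–
  21: L=–, R=–
  6: L=–, R=–

Subtree rooted at 11 contains: 11, 4, 6 — 3 nodes.

3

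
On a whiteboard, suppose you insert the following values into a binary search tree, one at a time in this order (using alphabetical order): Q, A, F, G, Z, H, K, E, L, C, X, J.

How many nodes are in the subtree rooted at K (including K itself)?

Insert Q: tree is empty, so Q becomes the root.
Insert A: A < Q → go left. Place as left child of Q.
Insert F: F < Q → go left; F > A → go right. Place as right child of A.
Insert G: G < Q → go left; G > A → go right; G > F → go right. Place as right child of F.
Insert Z: Z > Q → go right. Place as right child of Q.
Insert H: H < Q → go left; H > A → go right; H > F → go right; H > G → go right. Place as right child of G.
Insert K: K < Q → go left; K > A → go right; K > F → go right; K > G → go right; K > H → go right. Place as right child of H.
Insert E: E < Q → go left; E > A → go right; E < F → go left. Place as left child of F.
Insert L: L < Q → go left; L > A → go right; L > F → go right; L > G → go right; L > H → go right; L > K → go right. Place as right child of K.
Insert C: C < Q → go left; C > A → go right; C < F → go left; C < E → go left. Place as left child of E.
Insert X: X > Q → go right; X < Z → go left. Place as left child of Z.
Insert J: J < Q → go left; J > A → go right; J > F → go right; J > G → go right; J > H → go right; J < K → go left. Place as left child of K.

Subtree rooted at K contains: K, J, L — 3 nodes.

3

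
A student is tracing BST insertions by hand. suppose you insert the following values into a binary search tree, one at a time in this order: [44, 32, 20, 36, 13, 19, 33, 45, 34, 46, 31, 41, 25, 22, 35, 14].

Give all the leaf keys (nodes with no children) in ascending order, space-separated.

14 22 35 41 46

Resulting structure (node: left, right):
  44: L=32, R=45
  32: L=20, R=36
  20: L=13, R=31
  36: L=33, R=41
  13: L=–, R=19
  19: L=14, R=–
  33: L=–, R=34
  45: L=–, R=46
  34: L=–, R=35
  46: L=–, R=–
  31: L=25, R=–
  41: L=–, R=–
  25: L=22, R=–
  22: L=–, R=–
  35: L=–, R=–
  14: L=–, R=–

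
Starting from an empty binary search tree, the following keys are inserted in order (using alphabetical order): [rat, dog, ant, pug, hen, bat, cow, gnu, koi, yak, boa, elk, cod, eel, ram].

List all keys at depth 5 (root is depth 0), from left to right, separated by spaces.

boa elk

Resulting structure (node: left, right):
  rat: L=dog, R=yak
  dog: L=ant, R=pug
  ant: L=–, R=bat
  pug: L=hen, R=ram
  hen: L=gnu, R=koi
  bat: L=–, R=cow
  cow: L=boa, R=–
  gnu: L=elk, R=–
  koi: L=–, R=–
  yak: L=–, R=–
  boa: L=–, R=cod
  elk: L=eel, R=–
  cod: L=–, R=–
  eel: L=–, R=–
  ram: L=–, R=–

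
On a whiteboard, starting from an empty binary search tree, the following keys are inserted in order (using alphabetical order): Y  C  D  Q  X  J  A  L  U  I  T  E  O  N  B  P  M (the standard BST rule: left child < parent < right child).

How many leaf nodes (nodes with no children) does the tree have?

Y: root
C: left child of Y (depth 1)
D: right child of C (depth 2)
Q: right child of D (depth 3)
X: right child of Q (depth 4)
J: left child of Q (depth 4)
A: left child of C (depth 2)
L: right child of J (depth 5)
U: left child of X (depth 5)
I: left child of J (depth 5)
T: left child of U (depth 6)
E: left child of I (depth 6)
O: right child of L (depth 6)
N: left child of O (depth 7)
B: right child of A (depth 3)
P: right child of O (depth 7)
M: left child of N (depth 8)

Leaves: B, E, M, P, T — 5 in total.

5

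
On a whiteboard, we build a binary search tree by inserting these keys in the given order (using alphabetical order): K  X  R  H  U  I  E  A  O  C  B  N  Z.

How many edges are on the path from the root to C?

Insert K: tree is empty, so K becomes the root.
Insert X: X > K → go right. Place as right child of K.
Insert R: R > K → go right; R < X → go left. Place as left child of X.
Insert H: H < K → go left. Place as left child of K.
Insert U: U > K → go right; U < X → go left; U > R → go right. Place as right child of R.
Insert I: I < K → go left; I > H → go right. Place as right child of H.
Insert E: E < K → go left; E < H → go left. Place as left child of H.
Insert A: A < K → go left; A < H → go left; A < E → go left. Place as left child of E.
Insert O: O > K → go right; O < X → go left; O < R → go left. Place as left child of R.
Insert C: C < K → go left; C < H → go left; C < E → go left; C > A → go right. Place as right child of A.
Insert B: B < K → go left; B < H → go left; B < E → go left; B > A → go right; B < C → go left. Place as left child of C.
Insert N: N > K → go right; N < X → go left; N < R → go left; N < O → go left. Place as left child of O.
Insert Z: Z > K → go right; Z > X → go right. Place as right child of X.

Path to C: K → H → E → A → C, which is 4 edges.

4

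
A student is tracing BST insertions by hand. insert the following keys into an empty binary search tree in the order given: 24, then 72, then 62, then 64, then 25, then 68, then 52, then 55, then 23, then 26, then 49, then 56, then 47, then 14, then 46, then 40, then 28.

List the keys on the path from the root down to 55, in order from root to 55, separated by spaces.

Resulting structure (node: left, right):
  24: L=23, R=72
  72: L=62, R=–
  62: L=25, R=64
  64: L=–, R=68
  25: L=–, R=52
  68: L=–, R=–
  52: L=26, R=55
  55: L=–, R=56
  23: L=14, R=–
  26: L=–, R=49
  49: L=47, R=–
  56: L=–, R=–
  47: L=46, R=–
  14: L=–, R=–
  46: L=40, R=–
  40: L=28, R=–
  28: L=–, R=–

24 72 62 25 52 55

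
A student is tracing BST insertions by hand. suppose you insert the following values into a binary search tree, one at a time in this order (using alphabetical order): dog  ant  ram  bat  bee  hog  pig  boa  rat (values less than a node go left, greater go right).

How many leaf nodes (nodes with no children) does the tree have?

Insert dog: tree is empty, so dog becomes the root.
Insert ant: ant < dog → go left. Place as left child of dog.
Insert ram: ram > dog → go right. Place as right child of dog.
Insert bat: bat < dog → go left; bat > ant → go right. Place as right child of ant.
Insert bee: bee < dog → go left; bee > ant → go right; bee > bat → go right. Place as right child of bat.
Insert hog: hog > dog → go right; hog < ram → go left. Place as left child of ram.
Insert pig: pig > dog → go right; pig < ram → go left; pig > hog → go right. Place as right child of hog.
Insert boa: boa < dog → go left; boa > ant → go right; boa > bat → go right; boa > bee → go right. Place as right child of bee.
Insert rat: rat > dog → go right; rat > ram → go right. Place as right child of ram.

Leaves: boa, pig, rat — 3 in total.

3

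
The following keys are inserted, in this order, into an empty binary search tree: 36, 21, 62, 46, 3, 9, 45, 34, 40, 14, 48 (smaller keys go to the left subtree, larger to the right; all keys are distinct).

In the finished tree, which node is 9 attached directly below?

3

Resulting structure (node: left, right):
  36: L=21, R=62
  21: L=3, R=34
  62: L=46, R=–
  46: L=45, R=48
  3: L=–, R=9
  9: L=–, R=14
  45: L=40, R=–
  34: L=–, R=–
  40: L=–, R=–
  14: L=–, R=–
  48: L=–, R=–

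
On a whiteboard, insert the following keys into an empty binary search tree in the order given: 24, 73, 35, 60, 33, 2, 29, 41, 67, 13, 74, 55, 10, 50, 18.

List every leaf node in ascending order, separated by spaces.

10 18 29 50 67 74

24: root
73: right child of 24 (depth 1)
35: left child of 73 (depth 2)
60: right child of 35 (depth 3)
33: left child of 35 (depth 3)
2: left child of 24 (depth 1)
29: left child of 33 (depth 4)
41: left child of 60 (depth 4)
67: right child of 60 (depth 4)
13: right child of 2 (depth 2)
74: right child of 73 (depth 2)
55: right child of 41 (depth 5)
10: left child of 13 (depth 3)
50: left child of 55 (depth 6)
18: right child of 13 (depth 3)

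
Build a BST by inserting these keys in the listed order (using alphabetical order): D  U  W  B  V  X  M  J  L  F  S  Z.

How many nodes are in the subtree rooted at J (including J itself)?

Insert D: tree is empty, so D becomes the root.
Insert U: U > D → go right. Place as right child of D.
Insert W: W > D → go right; W > U → go right. Place as right child of U.
Insert B: B < D → go left. Place as left child of D.
Insert V: V > D → go right; V > U → go right; V < W → go left. Place as left child of W.
Insert X: X > D → go right; X > U → go right; X > W → go right. Place as right child of W.
Insert M: M > D → go right; M < U → go left. Place as left child of U.
Insert J: J > D → go right; J < U → go left; J < M → go left. Place as left child of M.
Insert L: L > D → go right; L < U → go left; L < M → go left; L > J → go right. Place as right child of J.
Insert F: F > D → go right; F < U → go left; F < M → go left; F < J → go left. Place as left child of J.
Insert S: S > D → go right; S < U → go left; S > M → go right. Place as right child of M.
Insert Z: Z > D → go right; Z > U → go right; Z > W → go right; Z > X → go right. Place as right child of X.

Subtree rooted at J contains: J, F, L — 3 nodes.

3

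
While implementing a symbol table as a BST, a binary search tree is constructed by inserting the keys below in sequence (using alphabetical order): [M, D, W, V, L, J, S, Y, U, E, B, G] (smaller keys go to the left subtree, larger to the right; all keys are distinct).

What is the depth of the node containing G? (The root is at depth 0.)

Insert M: tree is empty, so M becomes the root.
Insert D: D < M → go left. Place as left child of M.
Insert W: W > M → go right. Place as right child of M.
Insert V: V > M → go right; V < W → go left. Place as left child of W.
Insert L: L < M → go left; L > D → go right. Place as right child of D.
Insert J: J < M → go left; J > D → go right; J < L → go left. Place as left child of L.
Insert S: S > M → go right; S < W → go left; S < V → go left. Place as left child of V.
Insert Y: Y > M → go right; Y > W → go right. Place as right child of W.
Insert U: U > M → go right; U < W → go left; U < V → go left; U > S → go right. Place as right child of S.
Insert E: E < M → go left; E > D → go right; E < L → go left; E < J → go left. Place as left child of J.
Insert B: B < M → go left; B < D → go left. Place as left child of D.
Insert G: G < M → go left; G > D → go right; G < L → go left; G < J → go left; G > E → go right. Place as right child of E.

Path to G: M → D → L → J → E → G, which is 5 edges.

5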